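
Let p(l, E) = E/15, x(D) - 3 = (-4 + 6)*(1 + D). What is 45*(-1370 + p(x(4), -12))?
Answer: -61686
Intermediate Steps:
x(D) = 5 + 2*D (x(D) = 3 + (-4 + 6)*(1 + D) = 3 + 2*(1 + D) = 3 + (2 + 2*D) = 5 + 2*D)
p(l, E) = E/15 (p(l, E) = E*(1/15) = E/15)
45*(-1370 + p(x(4), -12)) = 45*(-1370 + (1/15)*(-12)) = 45*(-1370 - ⅘) = 45*(-6854/5) = -61686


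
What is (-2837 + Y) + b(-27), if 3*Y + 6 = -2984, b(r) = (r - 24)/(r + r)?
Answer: -68989/18 ≈ -3832.7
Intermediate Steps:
b(r) = (-24 + r)/(2*r) (b(r) = (-24 + r)/((2*r)) = (-24 + r)*(1/(2*r)) = (-24 + r)/(2*r))
Y = -2990/3 (Y = -2 + (⅓)*(-2984) = -2 - 2984/3 = -2990/3 ≈ -996.67)
(-2837 + Y) + b(-27) = (-2837 - 2990/3) + (½)*(-24 - 27)/(-27) = -11501/3 + (½)*(-1/27)*(-51) = -11501/3 + 17/18 = -68989/18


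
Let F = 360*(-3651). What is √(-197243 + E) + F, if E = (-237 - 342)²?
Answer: -1314360 + √137998 ≈ -1.3140e+6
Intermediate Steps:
F = -1314360
E = 335241 (E = (-579)² = 335241)
√(-197243 + E) + F = √(-197243 + 335241) - 1314360 = √137998 - 1314360 = -1314360 + √137998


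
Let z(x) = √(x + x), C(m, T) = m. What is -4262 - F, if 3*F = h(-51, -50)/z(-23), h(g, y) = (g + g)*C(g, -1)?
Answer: -4262 + 867*I*√46/23 ≈ -4262.0 + 255.66*I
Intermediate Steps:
z(x) = √2*√x (z(x) = √(2*x) = √2*√x)
h(g, y) = 2*g² (h(g, y) = (g + g)*g = (2*g)*g = 2*g²)
F = -867*I*√46/23 (F = ((2*(-51)²)/((√2*√(-23))))/3 = ((2*2601)/((√2*(I*√23))))/3 = (5202/((I*√46)))/3 = (5202*(-I*√46/46))/3 = (-2601*I*√46/23)/3 = -867*I*√46/23 ≈ -255.66*I)
-4262 - F = -4262 - (-867)*I*√46/23 = -4262 + 867*I*√46/23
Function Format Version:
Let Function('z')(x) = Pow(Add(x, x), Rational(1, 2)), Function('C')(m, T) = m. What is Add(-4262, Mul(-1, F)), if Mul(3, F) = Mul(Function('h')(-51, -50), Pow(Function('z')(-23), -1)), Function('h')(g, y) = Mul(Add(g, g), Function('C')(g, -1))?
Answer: Add(-4262, Mul(Rational(867, 23), I, Pow(46, Rational(1, 2)))) ≈ Add(-4262.0, Mul(255.66, I))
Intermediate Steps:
Function('z')(x) = Mul(Pow(2, Rational(1, 2)), Pow(x, Rational(1, 2))) (Function('z')(x) = Pow(Mul(2, x), Rational(1, 2)) = Mul(Pow(2, Rational(1, 2)), Pow(x, Rational(1, 2))))
Function('h')(g, y) = Mul(2, Pow(g, 2)) (Function('h')(g, y) = Mul(Add(g, g), g) = Mul(Mul(2, g), g) = Mul(2, Pow(g, 2)))
F = Mul(Rational(-867, 23), I, Pow(46, Rational(1, 2))) (F = Mul(Rational(1, 3), Mul(Mul(2, Pow(-51, 2)), Pow(Mul(Pow(2, Rational(1, 2)), Pow(-23, Rational(1, 2))), -1))) = Mul(Rational(1, 3), Mul(Mul(2, 2601), Pow(Mul(Pow(2, Rational(1, 2)), Mul(I, Pow(23, Rational(1, 2)))), -1))) = Mul(Rational(1, 3), Mul(5202, Pow(Mul(I, Pow(46, Rational(1, 2))), -1))) = Mul(Rational(1, 3), Mul(5202, Mul(Rational(-1, 46), I, Pow(46, Rational(1, 2))))) = Mul(Rational(1, 3), Mul(Rational(-2601, 23), I, Pow(46, Rational(1, 2)))) = Mul(Rational(-867, 23), I, Pow(46, Rational(1, 2))) ≈ Mul(-255.66, I))
Add(-4262, Mul(-1, F)) = Add(-4262, Mul(-1, Mul(Rational(-867, 23), I, Pow(46, Rational(1, 2))))) = Add(-4262, Mul(Rational(867, 23), I, Pow(46, Rational(1, 2))))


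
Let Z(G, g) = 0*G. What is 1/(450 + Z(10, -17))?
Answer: 1/450 ≈ 0.0022222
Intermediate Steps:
Z(G, g) = 0
1/(450 + Z(10, -17)) = 1/(450 + 0) = 1/450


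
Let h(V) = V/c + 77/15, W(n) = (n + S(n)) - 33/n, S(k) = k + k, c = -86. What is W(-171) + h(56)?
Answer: -2076507/4085 ≈ -508.32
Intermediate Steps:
S(k) = 2*k
W(n) = -33/n + 3*n (W(n) = (n + 2*n) - 33/n = 3*n - 33/n = -33/n + 3*n)
h(V) = 77/15 - V/86 (h(V) = V/(-86) + 77/15 = V*(-1/86) + 77*(1/15) = -V/86 + 77/15 = 77/15 - V/86)
W(-171) + h(56) = (-33/(-171) + 3*(-171)) + (77/15 - 1/86*56) = (-33*(-1/171) - 513) + (77/15 - 28/43) = (11/57 - 513) + 2891/645 = -29230/57 + 2891/645 = -2076507/4085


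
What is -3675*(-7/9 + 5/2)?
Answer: -37975/6 ≈ -6329.2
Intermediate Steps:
-3675*(-7/9 + 5/2) = -3675*31/18 = -37975/6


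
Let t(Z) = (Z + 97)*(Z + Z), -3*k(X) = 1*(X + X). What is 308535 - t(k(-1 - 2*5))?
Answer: 2763043/9 ≈ 3.0701e+5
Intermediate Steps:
k(X) = -2*X/3 (k(X) = -(X + X)/3 = -2*X/3)
t(Z) = 2*Z*(97 + Z) (t(Z) = (97 + Z)*(2*Z) = 2*Z*(97 + Z))
308535 - t(k(-1 - 2*5)) = 308535 - 2*(-2*(-1 - 2*5)/3)*(97 - 2*(-1 - 2*5)/3) = 308535 - 2*(-2*(-1 - 10)/3)*(97 - 2*(-1 - 10)/3) = 308535 - 2*(-2/3*(-11))*(97 - 2/3*(-11)) = 308535 - 2*22*(97 + 22/3)/3 = 308535 - 2*22*313/(3*3) = 308535 - 1*13772/9 = 308535 - 13772/9 = 2763043/9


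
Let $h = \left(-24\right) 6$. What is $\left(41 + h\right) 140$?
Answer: $-14420$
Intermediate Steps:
$h = -144$
$\left(41 + h\right) 140 = \left(41 - 144\right) 140 = \left(-103\right) 140 = -14420$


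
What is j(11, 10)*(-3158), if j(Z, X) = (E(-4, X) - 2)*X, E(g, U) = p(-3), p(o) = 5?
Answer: -94740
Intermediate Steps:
E(g, U) = 5
j(Z, X) = 3*X (j(Z, X) = (5 - 2)*X = 3*X)
j(11, 10)*(-3158) = (3*10)*(-3158) = 30*(-3158) = -94740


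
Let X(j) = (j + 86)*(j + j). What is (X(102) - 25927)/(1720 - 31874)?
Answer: -12425/30154 ≈ -0.41205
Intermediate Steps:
X(j) = 2*j*(86 + j) (X(j) = (86 + j)*(2*j) = 2*j*(86 + j))
(X(102) - 25927)/(1720 - 31874) = (2*102*(86 + 102) - 25927)/(1720 - 31874) = (2*102*188 - 25927)/(-30154) = (38352 - 25927)*(-1/30154) = 12425*(-1/30154) = -12425/30154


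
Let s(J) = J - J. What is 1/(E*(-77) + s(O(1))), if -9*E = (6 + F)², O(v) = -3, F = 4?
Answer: 9/7700 ≈ 0.0011688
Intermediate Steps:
E = -100/9 (E = -(6 + 4)²/9 = -⅑*10² = -⅑*100 = -100/9 ≈ -11.111)
s(J) = 0
1/(E*(-77) + s(O(1))) = 1/(-100/9*(-77) + 0) = 1/(7700/9 + 0) = 1/(7700/9) = 9/7700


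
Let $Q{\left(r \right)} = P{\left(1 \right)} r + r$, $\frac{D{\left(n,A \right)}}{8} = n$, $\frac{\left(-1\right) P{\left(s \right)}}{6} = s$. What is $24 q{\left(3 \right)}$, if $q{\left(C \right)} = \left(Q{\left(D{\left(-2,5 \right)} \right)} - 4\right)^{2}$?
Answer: $138624$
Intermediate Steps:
$P{\left(s \right)} = - 6 s$
$D{\left(n,A \right)} = 8 n$
$Q{\left(r \right)} = - 5 r$ ($Q{\left(r \right)} = \left(-6\right) 1 r + r = - 6 r + r = - 5 r$)
$q{\left(C \right)} = 5776$ ($q{\left(C \right)} = \left(- 5 \cdot 8 \left(-2\right) - 4\right)^{2} = \left(\left(-5\right) \left(-16\right) - 4\right)^{2} = \left(80 - 4\right)^{2} = 76^{2} = 5776$)
$24 q{\left(3 \right)} = 24 \cdot 5776 = 138624$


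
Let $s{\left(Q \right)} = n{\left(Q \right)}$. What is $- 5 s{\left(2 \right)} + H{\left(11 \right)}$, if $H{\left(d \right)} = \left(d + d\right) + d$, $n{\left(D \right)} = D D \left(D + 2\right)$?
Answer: $-47$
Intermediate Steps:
$n{\left(D \right)} = D^{2} \left(2 + D\right)$
$s{\left(Q \right)} = Q^{2} \left(2 + Q\right)$
$H{\left(d \right)} = 3 d$ ($H{\left(d \right)} = 2 d + d = 3 d$)
$- 5 s{\left(2 \right)} + H{\left(11 \right)} = - 5 \cdot 2^{2} \left(2 + 2\right) + 3 \cdot 11 = - 5 \cdot 4 \cdot 4 + 33 = \left(-5\right) 16 + 33 = -80 + 33 = -47$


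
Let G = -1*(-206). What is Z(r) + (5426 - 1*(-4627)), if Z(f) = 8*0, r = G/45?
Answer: 10053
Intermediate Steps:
G = 206
r = 206/45 ≈ 4.5778
Z(f) = 0
Z(r) + (5426 - 1*(-4627)) = 0 + (5426 - 1*(-4627)) = 0 + (5426 + 4627) = 0 + 10053 = 10053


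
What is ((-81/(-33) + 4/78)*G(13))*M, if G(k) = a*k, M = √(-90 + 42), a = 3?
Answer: 4300*I*√3/11 ≈ 677.07*I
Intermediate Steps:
M = 4*I*√3 (M = √(-48) = 4*I*√3 ≈ 6.9282*I)
G(k) = 3*k
((-81/(-33) + 4/78)*G(13))*M = ((-81/(-33) + 4/78)*(3*13))*(4*I*√3) = ((-81*(-1/33) + 4*(1/78))*39)*(4*I*√3) = ((27/11 + 2/39)*39)*(4*I*√3) = ((1075/429)*39)*(4*I*√3) = 1075*(4*I*√3)/11 = 4300*I*√3/11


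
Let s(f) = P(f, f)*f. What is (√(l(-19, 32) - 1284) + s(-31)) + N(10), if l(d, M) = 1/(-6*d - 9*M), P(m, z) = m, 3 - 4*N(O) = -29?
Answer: 969 + I*√38874558/174 ≈ 969.0 + 35.833*I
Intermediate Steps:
N(O) = 8 (N(O) = ¾ - ¼*(-29) = ¾ + 29/4 = 8)
l(d, M) = 1/(-9*M - 6*d)
s(f) = f² (s(f) = f*f = f²)
(√(l(-19, 32) - 1284) + s(-31)) + N(10) = (√(-1/(6*(-19) + 9*32) - 1284) + (-31)²) + 8 = (√(-1/(-114 + 288) - 1284) + 961) + 8 = (√(-1/174 - 1284) + 961) + 8 = (√(-223417/174) + 961) + 8 = (I*√38874558/174 + 961) + 8 = (961 + I*√38874558/174) + 8 = 969 + I*√38874558/174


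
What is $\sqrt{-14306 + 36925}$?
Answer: $\sqrt{22619} \approx 150.4$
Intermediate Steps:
$\sqrt{-14306 + 36925} = \sqrt{22619}$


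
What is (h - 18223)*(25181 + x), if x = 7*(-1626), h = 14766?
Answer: -47703143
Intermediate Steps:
x = -11382
(h - 18223)*(25181 + x) = (14766 - 18223)*(25181 - 11382) = -3457*13799 = -47703143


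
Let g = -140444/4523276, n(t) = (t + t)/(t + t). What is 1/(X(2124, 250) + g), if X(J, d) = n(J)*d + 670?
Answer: 1130819/1040318369 ≈ 0.0010870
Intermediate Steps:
n(t) = 1 (n(t) = (2*t)/((2*t)) = (2*t)*(1/(2*t)) = 1)
g = -35111/1130819 (g = -140444*1/4523276 = -35111/1130819 ≈ -0.031049)
X(J, d) = 670 + d (X(J, d) = 1*d + 670 = d + 670 = 670 + d)
1/(X(2124, 250) + g) = 1/((670 + 250) - 35111/1130819) = 1/(920 - 35111/1130819) = 1/(1040318369/1130819) = 1130819/1040318369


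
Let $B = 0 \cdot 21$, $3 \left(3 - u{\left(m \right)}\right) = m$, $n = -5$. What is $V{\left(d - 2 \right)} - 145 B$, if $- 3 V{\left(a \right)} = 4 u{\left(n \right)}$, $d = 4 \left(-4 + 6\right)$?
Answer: $- \frac{56}{9} \approx -6.2222$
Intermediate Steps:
$d = 8$ ($d = 4 \cdot 2 = 8$)
$u{\left(m \right)} = 3 - \frac{m}{3}$
$B = 0$
$V{\left(a \right)} = - \frac{56}{9}$ ($V{\left(a \right)} = - \frac{4 \left(3 - - \frac{5}{3}\right)}{3} = - \frac{4 \left(3 + \frac{5}{3}\right)}{3} = - \frac{4 \cdot \frac{14}{3}}{3} = \left(- \frac{1}{3}\right) \frac{56}{3} = - \frac{56}{9}$)
$V{\left(d - 2 \right)} - 145 B = - \frac{56}{9} - 0 = - \frac{56}{9} + 0 = - \frac{56}{9}$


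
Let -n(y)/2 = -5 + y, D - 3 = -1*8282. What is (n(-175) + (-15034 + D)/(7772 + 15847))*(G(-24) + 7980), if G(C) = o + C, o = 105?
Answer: 22784489049/7873 ≈ 2.8940e+6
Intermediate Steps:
D = -8279 (D = 3 - 1*8282 = 3 - 8282 = -8279)
G(C) = 105 + C
n(y) = 10 - 2*y (n(y) = -2*(-5 + y) = 10 - 2*y)
(n(-175) + (-15034 + D)/(7772 + 15847))*(G(-24) + 7980) = ((10 - 2*(-175)) + (-15034 - 8279)/(7772 + 15847))*((105 - 24) + 7980) = ((10 + 350) - 23313/23619)*(81 + 7980) = (360 - 23313*1/23619)*8061 = (360 - 7771/7873)*8061 = (2826509/7873)*8061 = 22784489049/7873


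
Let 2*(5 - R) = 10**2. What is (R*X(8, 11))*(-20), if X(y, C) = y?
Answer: 7200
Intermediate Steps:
R = -45 (R = 5 - 1/2*10**2 = 5 - 1/2*100 = 5 - 50 = -45)
(R*X(8, 11))*(-20) = -45*8*(-20) = -360*(-20) = 7200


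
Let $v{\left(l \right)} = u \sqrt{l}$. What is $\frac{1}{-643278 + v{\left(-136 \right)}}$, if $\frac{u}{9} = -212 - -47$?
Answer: $\frac{i}{6 \left(- 107213 i + 495 \sqrt{34}\right)} \approx -1.5534 \cdot 10^{-6} + 4.182 \cdot 10^{-8} i$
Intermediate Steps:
$u = -1485$ ($u = 9 \left(-212 - -47\right) = 9 \left(-212 + 47\right) = 9 \left(-165\right) = -1485$)
$v{\left(l \right)} = - 1485 \sqrt{l}$
$\frac{1}{-643278 + v{\left(-136 \right)}} = \frac{1}{-643278 - 1485 \sqrt{-136}} = \frac{1}{-643278 - 1485 \cdot 2 i \sqrt{34}} = \frac{1}{-643278 - 2970 i \sqrt{34}}$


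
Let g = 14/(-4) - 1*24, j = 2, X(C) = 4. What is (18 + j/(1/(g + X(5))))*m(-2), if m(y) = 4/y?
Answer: 58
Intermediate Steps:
g = -55/2 (g = 14*(-¼) - 24 = -7/2 - 24 = -55/2 ≈ -27.500)
(18 + j/(1/(g + X(5))))*m(-2) = (18 + 2/(1/(-55/2 + 4)))*(4/(-2)) = (18 + 2/(1/(-47/2)))*(4*(-½)) = (18 + 2/(-2/47))*(-2) = (18 + 2*(-47/2))*(-2) = (18 - 47)*(-2) = -29*(-2) = 58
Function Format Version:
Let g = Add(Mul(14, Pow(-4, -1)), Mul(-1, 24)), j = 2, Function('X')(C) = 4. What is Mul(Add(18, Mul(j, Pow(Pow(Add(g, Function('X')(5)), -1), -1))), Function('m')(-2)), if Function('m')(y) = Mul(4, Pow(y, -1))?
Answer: 58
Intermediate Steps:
g = Rational(-55, 2) (g = Add(Mul(14, Rational(-1, 4)), -24) = Add(Rational(-7, 2), -24) = Rational(-55, 2) ≈ -27.500)
Mul(Add(18, Mul(j, Pow(Pow(Add(g, Function('X')(5)), -1), -1))), Function('m')(-2)) = Mul(Add(18, Mul(2, Pow(Pow(Add(Rational(-55, 2), 4), -1), -1))), Mul(4, Pow(-2, -1))) = Mul(Add(18, Mul(2, Pow(Pow(Rational(-47, 2), -1), -1))), Mul(4, Rational(-1, 2))) = Mul(Add(18, Mul(2, Pow(Rational(-2, 47), -1))), -2) = Mul(Add(18, Mul(2, Rational(-47, 2))), -2) = Mul(Add(18, -47), -2) = Mul(-29, -2) = 58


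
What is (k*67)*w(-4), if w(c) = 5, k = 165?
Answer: 55275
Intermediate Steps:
(k*67)*w(-4) = (165*67)*5 = 11055*5 = 55275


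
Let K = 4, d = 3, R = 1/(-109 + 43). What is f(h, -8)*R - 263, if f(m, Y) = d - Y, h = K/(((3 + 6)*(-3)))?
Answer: -1579/6 ≈ -263.17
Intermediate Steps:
R = -1/66 (R = 1/(-66) = -1/66 ≈ -0.015152)
h = -4/27 (h = 4/(((3 + 6)*(-3))) = 4/((9*(-3))) = 4/(-27) = 4*(-1/27) = -4/27 ≈ -0.14815)
f(m, Y) = 3 - Y
f(h, -8)*R - 263 = (3 - 1*(-8))*(-1/66) - 263 = (3 + 8)*(-1/66) - 263 = 11*(-1/66) - 263 = -⅙ - 263 = -1579/6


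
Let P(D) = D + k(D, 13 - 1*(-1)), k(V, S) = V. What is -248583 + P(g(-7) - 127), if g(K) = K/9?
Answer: -2239547/9 ≈ -2.4884e+5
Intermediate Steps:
g(K) = K/9 (g(K) = K*(1/9) = K/9)
P(D) = 2*D (P(D) = D + D = 2*D)
-248583 + P(g(-7) - 127) = -248583 + 2*((1/9)*(-7) - 127) = -248583 + 2*(-7/9 - 127) = -248583 + 2*(-1150/9) = -248583 - 2300/9 = -2239547/9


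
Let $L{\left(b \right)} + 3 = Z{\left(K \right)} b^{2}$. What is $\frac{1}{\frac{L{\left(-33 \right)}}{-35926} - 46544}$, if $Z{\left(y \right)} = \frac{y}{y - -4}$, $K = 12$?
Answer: $- \frac{143704}{6688562231} \approx -2.1485 \cdot 10^{-5}$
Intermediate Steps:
$Z{\left(y \right)} = \frac{y}{4 + y}$ ($Z{\left(y \right)} = \frac{y}{y + 4} = \frac{y}{4 + y}$)
$L{\left(b \right)} = -3 + \frac{3 b^{2}}{4}$ ($L{\left(b \right)} = -3 + \frac{12}{4 + 12} b^{2} = -3 + \frac{12}{16} b^{2} = -3 + 12 \cdot \frac{1}{16} b^{2} = -3 + \frac{3 b^{2}}{4}$)
$\frac{1}{\frac{L{\left(-33 \right)}}{-35926} - 46544} = \frac{1}{\frac{-3 + \frac{3 \left(-33\right)^{2}}{4}}{-35926} - 46544} = \frac{1}{\left(-3 + \frac{3}{4} \cdot 1089\right) \left(- \frac{1}{35926}\right) - 46544} = \frac{1}{\left(-3 + \frac{3267}{4}\right) \left(- \frac{1}{35926}\right) - 46544} = \frac{1}{\frac{3255}{4} \left(- \frac{1}{35926}\right) - 46544} = \frac{1}{- \frac{3255}{143704} - 46544} = \frac{1}{- \frac{6688562231}{143704}} = - \frac{143704}{6688562231}$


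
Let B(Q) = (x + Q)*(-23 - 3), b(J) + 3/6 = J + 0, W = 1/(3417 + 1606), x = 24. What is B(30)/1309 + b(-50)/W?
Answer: -664088615/2618 ≈ -2.5366e+5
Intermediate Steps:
W = 1/5023 ≈ 0.00019908
b(J) = -1/2 + J (b(J) = -1/2 + (J + 0) = -1/2 + J)
B(Q) = -624 - 26*Q (B(Q) = (24 + Q)*(-23 - 3) = (24 + Q)*(-26) = -624 - 26*Q)
B(30)/1309 + b(-50)/W = (-624 - 26*30)/1309 + (-1/2 - 50)/(1/5023) = (-624 - 780)*(1/1309) - 101/2*5023 = -1404*1/1309 - 507323/2 = -1404/1309 - 507323/2 = -664088615/2618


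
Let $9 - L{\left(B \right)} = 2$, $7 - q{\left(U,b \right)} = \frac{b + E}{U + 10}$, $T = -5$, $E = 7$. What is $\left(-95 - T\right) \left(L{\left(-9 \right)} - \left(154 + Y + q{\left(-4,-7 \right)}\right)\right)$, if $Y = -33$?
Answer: $10890$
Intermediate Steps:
$q{\left(U,b \right)} = 7 - \frac{7 + b}{10 + U}$ ($q{\left(U,b \right)} = 7 - \frac{b + 7}{U + 10} = 7 - \frac{7 + b}{10 + U}$)
$L{\left(B \right)} = 7$ ($L{\left(B \right)} = 9 - 2 = 7$)
$\left(-95 - T\right) \left(L{\left(-9 \right)} - \left(154 + Y + q{\left(-4,-7 \right)}\right)\right) = \left(-95 - -5\right) \left(7 - \left(121 + \frac{63 - -7 + 7 \left(-4\right)}{10 - 4}\right)\right) = \left(-95 + 5\right) \left(7 - \left(121 + \frac{63 + 7 - 28}{6}\right)\right) = - 90 \left(7 - \left(121 + 7\right)\right) = - 90 \left(7 - 128\right) = \left(-90\right) \left(-121\right) = 10890$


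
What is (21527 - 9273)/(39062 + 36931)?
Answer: 12254/75993 ≈ 0.16125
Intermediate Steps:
(21527 - 9273)/(39062 + 36931) = 12254/75993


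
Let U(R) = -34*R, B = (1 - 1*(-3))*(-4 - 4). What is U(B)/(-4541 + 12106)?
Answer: 64/445 ≈ 0.14382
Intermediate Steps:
B = -32 (B = (1 + 3)*(-8) = 4*(-8) = -32)
U(B)/(-4541 + 12106) = (-34*(-32))/(-4541 + 12106) = 1088/7565 = 1088*(1/7565) = 64/445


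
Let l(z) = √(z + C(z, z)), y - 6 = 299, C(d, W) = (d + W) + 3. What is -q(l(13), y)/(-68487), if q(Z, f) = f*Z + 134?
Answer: 134/68487 + 305*√42/68487 ≈ 0.030818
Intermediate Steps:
C(d, W) = 3 + W + d (C(d, W) = (W + d) + 3 = 3 + W + d)
y = 305 (y = 6 + 299 = 305)
l(z) = √(3 + 3*z) (l(z) = √(z + (3 + z + z)) = √(z + (3 + 2*z)) = √(3 + 3*z))
q(Z, f) = 134 + Z*f (q(Z, f) = Z*f + 134 = 134 + Z*f)
-q(l(13), y)/(-68487) = -(134 + √(3 + 3*13)*305)/(-68487) = -(134 + √(3 + 39)*305)*(-1/68487) = -(134 + √42*305)*(-1/68487) = -(134 + 305*√42)*(-1/68487) = (-134 - 305*√42)*(-1/68487) = 134/68487 + 305*√42/68487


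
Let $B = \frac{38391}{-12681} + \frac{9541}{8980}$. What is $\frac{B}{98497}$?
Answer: $- \frac{74587253}{3738794434620} \approx -1.995 \cdot 10^{-5}$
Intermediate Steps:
$B = - \frac{74587253}{37958460}$ ($B = 38391 \left(- \frac{1}{12681}\right) + 9541 \cdot \frac{1}{8980} = - \frac{12797}{4227} + \frac{9541}{8980} = - \frac{74587253}{37958460} \approx -1.965$)
$\frac{B}{98497} = - \frac{74587253}{37958460 \cdot 98497} = \left(- \frac{74587253}{37958460}\right) \frac{1}{98497} = - \frac{74587253}{3738794434620}$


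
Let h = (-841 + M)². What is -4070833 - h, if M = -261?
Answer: -5285237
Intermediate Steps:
h = 1214404 (h = (-841 - 261)² = (-1102)² = 1214404)
-4070833 - h = -4070833 - 1*1214404 = -4070833 - 1214404 = -5285237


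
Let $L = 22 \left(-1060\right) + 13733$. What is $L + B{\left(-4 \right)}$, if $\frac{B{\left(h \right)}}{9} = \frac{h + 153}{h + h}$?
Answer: $- \frac{78037}{8} \approx -9754.6$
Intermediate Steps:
$B{\left(h \right)} = \frac{9 \left(153 + h\right)}{2 h}$ ($B{\left(h \right)} = 9 \frac{h + 153}{h + h} = 9 \frac{153 + h}{2 h} = \frac{9 \left(153 + h\right)}{2 h}$)
$L = -9587$ ($L = -23320 + 13733 = -9587$)
$L + B{\left(-4 \right)} = -9587 + \frac{9 \left(153 - 4\right)}{2 \left(-4\right)} = -9587 + \frac{9}{2} \left(- \frac{1}{4}\right) 149 = -9587 - \frac{1341}{8} = - \frac{78037}{8}$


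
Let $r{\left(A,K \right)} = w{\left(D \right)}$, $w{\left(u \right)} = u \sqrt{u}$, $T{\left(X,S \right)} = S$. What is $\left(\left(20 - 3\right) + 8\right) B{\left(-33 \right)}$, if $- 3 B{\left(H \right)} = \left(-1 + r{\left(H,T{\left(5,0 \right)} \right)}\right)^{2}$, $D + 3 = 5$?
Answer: $-75 + \frac{100 \sqrt{2}}{3} \approx -27.86$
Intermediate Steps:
$D = 2$ ($D = -3 + 5 = 2$)
$w{\left(u \right)} = u^{\frac{3}{2}}$
$r{\left(A,K \right)} = 2 \sqrt{2}$ ($r{\left(A,K \right)} = 2^{\frac{3}{2}} = 2 \sqrt{2}$)
$B{\left(H \right)} = - \frac{\left(-1 + 2 \sqrt{2}\right)^{2}}{3}$
$\left(\left(20 - 3\right) + 8\right) B{\left(-33 \right)} = \left(\left(20 - 3\right) + 8\right) \left(-3 + \frac{4 \sqrt{2}}{3}\right) = \left(17 + 8\right) \left(-3 + \frac{4 \sqrt{2}}{3}\right) = 25 \left(-3 + \frac{4 \sqrt{2}}{3}\right) = -75 + \frac{100 \sqrt{2}}{3}$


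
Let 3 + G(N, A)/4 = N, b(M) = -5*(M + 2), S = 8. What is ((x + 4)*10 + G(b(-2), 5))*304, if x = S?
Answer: 32832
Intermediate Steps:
x = 8
b(M) = -10 - 5*M (b(M) = -5*(2 + M) = -10 - 5*M)
G(N, A) = -12 + 4*N
((x + 4)*10 + G(b(-2), 5))*304 = ((8 + 4)*10 + (-12 + 4*(-10 - 5*(-2))))*304 = (12*10 + (-12 + 4*(-10 + 10)))*304 = (120 + (-12 + 4*0))*304 = (120 + (-12 + 0))*304 = (120 - 12)*304 = 108*304 = 32832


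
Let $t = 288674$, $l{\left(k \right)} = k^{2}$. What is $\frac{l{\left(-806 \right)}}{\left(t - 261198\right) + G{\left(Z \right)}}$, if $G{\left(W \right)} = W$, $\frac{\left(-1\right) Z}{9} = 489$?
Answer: $\frac{49972}{1775} \approx 28.153$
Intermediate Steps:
$Z = -4401$ ($Z = \left(-9\right) 489 = -4401$)
$\frac{l{\left(-806 \right)}}{\left(t - 261198\right) + G{\left(Z \right)}} = \frac{\left(-806\right)^{2}}{\left(288674 - 261198\right) - 4401} = \frac{649636}{27476 - 4401} = \frac{649636}{23075} = 649636 \cdot \frac{1}{23075} = \frac{49972}{1775}$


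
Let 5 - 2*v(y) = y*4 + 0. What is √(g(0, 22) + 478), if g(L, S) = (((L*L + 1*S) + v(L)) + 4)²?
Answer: √5161/2 ≈ 35.920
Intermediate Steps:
v(y) = 5/2 - 2*y (v(y) = 5/2 - (y*4 + 0)/2 = 5/2 - (4*y + 0)/2 = 5/2 - 2*y)
g(L, S) = (13/2 + S + L² - 2*L)² (g(L, S) = (((L*L + 1*S) + (5/2 - 2*L)) + 4)² = (((L² + S) + (5/2 - 2*L)) + 4)² = (((S + L²) + (5/2 - 2*L)) + 4)² = ((5/2 + S + L² - 2*L) + 4)² = (13/2 + S + L² - 2*L)²)
√(g(0, 22) + 478) = √((13 - 4*0 + 2*22 + 2*0²)²/4 + 478) = √((13 + 0 + 44 + 2*0)²/4 + 478) = √((13 + 0 + 44 + 0)²/4 + 478) = √((¼)*57² + 478) = √((¼)*3249 + 478) = √(3249/4 + 478) = √(5161/4) = √5161/2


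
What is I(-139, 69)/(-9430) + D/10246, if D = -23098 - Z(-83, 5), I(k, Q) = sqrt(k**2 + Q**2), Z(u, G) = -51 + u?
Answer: -11482/5123 - sqrt(24082)/9430 ≈ -2.2577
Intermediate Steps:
I(k, Q) = sqrt(Q**2 + k**2)
D = -22964 (D = -23098 - (-51 - 83) = -23098 - 1*(-134) = -23098 + 134 = -22964)
I(-139, 69)/(-9430) + D/10246 = sqrt(69**2 + (-139)**2)/(-9430) - 22964/10246 = sqrt(4761 + 19321)*(-1/9430) - 22964*1/10246 = sqrt(24082)*(-1/9430) - 11482/5123 = -sqrt(24082)/9430 - 11482/5123 = -11482/5123 - sqrt(24082)/9430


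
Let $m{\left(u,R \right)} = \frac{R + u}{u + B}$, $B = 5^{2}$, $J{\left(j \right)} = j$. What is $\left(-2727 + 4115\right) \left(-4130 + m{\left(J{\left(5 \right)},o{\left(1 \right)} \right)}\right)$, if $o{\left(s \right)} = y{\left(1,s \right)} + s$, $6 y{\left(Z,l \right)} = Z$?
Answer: $- \frac{257946961}{45} \approx -5.7322 \cdot 10^{6}$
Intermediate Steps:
$y{\left(Z,l \right)} = \frac{Z}{6}$
$B = 25$
$o{\left(s \right)} = \frac{1}{6} + s$ ($o{\left(s \right)} = \frac{1}{6} \cdot 1 + s = \frac{1}{6} + s$)
$m{\left(u,R \right)} = \frac{R + u}{25 + u}$ ($m{\left(u,R \right)} = \frac{R + u}{u + 25} = \frac{R + u}{25 + u}$)
$\left(-2727 + 4115\right) \left(-4130 + m{\left(J{\left(5 \right)},o{\left(1 \right)} \right)}\right) = \left(-2727 + 4115\right) \left(-4130 + \frac{\left(\frac{1}{6} + 1\right) + 5}{25 + 5}\right) = 1388 \left(-4130 + \frac{\frac{7}{6} + 5}{30}\right) = 1388 \left(-4130 + \frac{1}{30} \cdot \frac{37}{6}\right) = 1388 \left(-4130 + \frac{37}{180}\right) = 1388 \left(- \frac{743363}{180}\right) = - \frac{257946961}{45}$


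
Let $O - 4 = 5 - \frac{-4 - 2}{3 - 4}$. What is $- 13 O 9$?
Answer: $-351$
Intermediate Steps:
$O = 3$ ($O = 4 + \left(5 - \frac{-4 - 2}{3 - 4}\right) = 4 + \left(5 - - \frac{6}{-1}\right) = 4 + \left(5 - \left(-6\right) \left(-1\right)\right) = 4 + \left(5 - 6\right) = 4 - 1 = 3$)
$- 13 O 9 = \left(-13\right) 3 \cdot 9 = \left(-39\right) 9 = -351$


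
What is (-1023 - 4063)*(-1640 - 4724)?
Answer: 32367304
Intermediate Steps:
(-1023 - 4063)*(-1640 - 4724) = -5086*(-6364) = 32367304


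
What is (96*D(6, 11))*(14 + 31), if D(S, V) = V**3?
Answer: 5749920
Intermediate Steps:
(96*D(6, 11))*(14 + 31) = (96*11**3)*(14 + 31) = (96*1331)*45 = 127776*45 = 5749920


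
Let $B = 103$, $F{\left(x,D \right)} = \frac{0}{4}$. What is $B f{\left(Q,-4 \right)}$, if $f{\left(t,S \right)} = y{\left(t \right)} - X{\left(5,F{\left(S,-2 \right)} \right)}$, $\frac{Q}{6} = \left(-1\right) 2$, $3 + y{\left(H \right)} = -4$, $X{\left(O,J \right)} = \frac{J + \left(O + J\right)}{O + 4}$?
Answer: $- \frac{7004}{9} \approx -778.22$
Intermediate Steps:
$F{\left(x,D \right)} = 0$ ($F{\left(x,D \right)} = 0 \cdot \frac{1}{4} = 0$)
$X{\left(O,J \right)} = \frac{O + 2 J}{4 + O}$ ($X{\left(O,J \right)} = \frac{J + \left(J + O\right)}{4 + O} = \frac{O + 2 J}{4 + O}$)
$y{\left(H \right)} = -7$ ($y{\left(H \right)} = -3 - 4 = -7$)
$Q = -12$ ($Q = 6 \left(\left(-1\right) 2\right) = 6 \left(-2\right) = -12$)
$f{\left(t,S \right)} = - \frac{68}{9}$ ($f{\left(t,S \right)} = -7 - \frac{5 + 2 \cdot 0}{4 + 5} = -7 - \frac{5 + 0}{9} = -7 - \frac{1}{9} \cdot 5 = -7 - \frac{5}{9} = - \frac{68}{9}$)
$B f{\left(Q,-4 \right)} = 103 \left(- \frac{68}{9}\right) = - \frac{7004}{9}$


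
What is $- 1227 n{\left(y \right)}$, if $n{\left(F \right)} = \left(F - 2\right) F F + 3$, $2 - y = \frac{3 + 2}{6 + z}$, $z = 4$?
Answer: $- \frac{18405}{8} \approx -2300.6$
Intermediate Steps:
$y = \frac{3}{2}$ ($y = 2 - \frac{3 + 2}{6 + 4} = 2 - \frac{5}{10} = 2 - 5 \cdot \frac{1}{10} = 2 - \frac{1}{2} = \frac{3}{2} \approx 1.5$)
$n{\left(F \right)} = 3 + F^{2} \left(-2 + F\right)$ ($n{\left(F \right)} = \left(-2 + F\right) F F + 3 = F \left(-2 + F\right) F + 3 = F^{2} \left(-2 + F\right) + 3 = 3 + F^{2} \left(-2 + F\right)$)
$- 1227 n{\left(y \right)} = - 1227 \left(3 + \left(\frac{3}{2}\right)^{3} - 2 \left(\frac{3}{2}\right)^{2}\right) = - 1227 \left(3 + \frac{27}{8} - \frac{9}{2}\right) = \left(-1227\right) \frac{15}{8} = - \frac{18405}{8}$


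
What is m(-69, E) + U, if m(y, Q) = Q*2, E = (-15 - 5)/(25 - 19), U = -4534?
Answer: -13622/3 ≈ -4540.7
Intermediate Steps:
E = -10/3 (E = -20/6 = -20*⅙ = -10/3 ≈ -3.3333)
m(y, Q) = 2*Q
m(-69, E) + U = 2*(-10/3) - 4534 = -20/3 - 4534 = -13622/3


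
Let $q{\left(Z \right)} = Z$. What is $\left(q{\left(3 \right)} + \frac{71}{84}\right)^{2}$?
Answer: $\frac{104329}{7056} \approx 14.786$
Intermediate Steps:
$\left(q{\left(3 \right)} + \frac{71}{84}\right)^{2} = \left(3 + \frac{71}{84}\right)^{2} = \left(\frac{323}{84}\right)^{2} = \frac{104329}{7056}$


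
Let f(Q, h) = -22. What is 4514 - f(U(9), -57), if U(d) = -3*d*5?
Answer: 4536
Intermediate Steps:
U(d) = -15*d
4514 - f(U(9), -57) = 4514 - 1*(-22) = 4514 + 22 = 4536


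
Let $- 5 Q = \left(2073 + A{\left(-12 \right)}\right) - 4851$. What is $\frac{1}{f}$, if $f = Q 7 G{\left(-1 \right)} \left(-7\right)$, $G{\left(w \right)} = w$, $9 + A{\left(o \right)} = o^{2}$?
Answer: $\frac{5}{129507} \approx 3.8608 \cdot 10^{-5}$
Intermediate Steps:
$A{\left(o \right)} = -9 + o^{2}$
$Q = \frac{2643}{5}$ ($Q = - \frac{\left(2073 - \left(9 - \left(-12\right)^{2}\right)\right) - 4851}{5} = - \frac{\left(2073 + \left(-9 + 144\right)\right) - 4851}{5} = - \frac{\left(2073 + 135\right) - 4851}{5} = - \frac{2208 - 4851}{5} = \left(- \frac{1}{5}\right) \left(-2643\right) = \frac{2643}{5} \approx 528.6$)
$f = \frac{129507}{5}$ ($f = \frac{2643 \cdot 7 \left(-1\right) \left(-7\right)}{5} = \frac{2643 \left(\left(-7\right) \left(-7\right)\right)}{5} = \frac{2643}{5} \cdot 49 = \frac{129507}{5} \approx 25901.0$)
$\frac{1}{f} = \frac{1}{\frac{129507}{5}} = \frac{5}{129507}$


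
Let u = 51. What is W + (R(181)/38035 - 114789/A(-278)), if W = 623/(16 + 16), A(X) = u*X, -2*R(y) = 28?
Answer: 79277459871/2876054560 ≈ 27.565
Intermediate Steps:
R(y) = -14 (R(y) = -½*28 = -14)
A(X) = 51*X
W = 623/32 ≈ 19.469
W + (R(181)/38035 - 114789/A(-278)) = 623/32 + (-14/38035 - 114789/(51*(-278))) = 623/32 + (-14*1/38035 - 114789/(-14178)) = 623/32 + (-14/38035 - 114789*(-1/14178)) = 623/32 + (-14/38035 + 38263/4726) = 623/32 + 1455267041/179753410 = 79277459871/2876054560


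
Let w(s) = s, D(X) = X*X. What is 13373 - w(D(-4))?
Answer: 13357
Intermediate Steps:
D(X) = X**2
13373 - w(D(-4)) = 13373 - 1*(-4)**2 = 13373 - 1*16 = 13373 - 16 = 13357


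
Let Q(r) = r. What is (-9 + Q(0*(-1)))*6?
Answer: -54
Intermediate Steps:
(-9 + Q(0*(-1)))*6 = (-9 + 0*(-1))*6 = (-9 + 0)*6 = -9*6 = -54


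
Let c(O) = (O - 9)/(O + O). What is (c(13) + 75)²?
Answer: 954529/169 ≈ 5648.1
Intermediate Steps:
c(O) = (-9 + O)/(2*O) (c(O) = (-9 + O)/((2*O)) = (-9 + O)*(1/(2*O)) = (-9 + O)/(2*O))
(c(13) + 75)² = ((½)*(-9 + 13)/13 + 75)² = ((½)*(1/13)*4 + 75)² = (2/13 + 75)² = (977/13)² = 954529/169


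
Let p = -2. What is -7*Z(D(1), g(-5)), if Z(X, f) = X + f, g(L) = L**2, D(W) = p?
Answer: -161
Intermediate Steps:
D(W) = -2
-7*Z(D(1), g(-5)) = -7*(-2 + (-5)**2) = -7*(-2 + 25) = -7*23 = -161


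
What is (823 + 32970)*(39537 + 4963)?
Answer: 1503788500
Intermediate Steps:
(823 + 32970)*(39537 + 4963) = 33793*44500 = 1503788500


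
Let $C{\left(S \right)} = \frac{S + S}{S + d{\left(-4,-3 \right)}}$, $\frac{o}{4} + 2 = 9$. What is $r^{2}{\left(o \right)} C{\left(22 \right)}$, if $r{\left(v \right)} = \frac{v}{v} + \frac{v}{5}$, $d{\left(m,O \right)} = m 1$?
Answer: $\frac{2662}{25} \approx 106.48$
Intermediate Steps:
$o = 28$ ($o = -8 + 4 \cdot 9 = -8 + 36 = 28$)
$d{\left(m,O \right)} = m$
$r{\left(v \right)} = 1 + \frac{v}{5}$ ($r{\left(v \right)} = 1 + v \frac{1}{5} = 1 + \frac{v}{5}$)
$C{\left(S \right)} = \frac{2 S}{-4 + S}$ ($C{\left(S \right)} = \frac{S + S}{S - 4} = \frac{2 S}{-4 + S}$)
$r^{2}{\left(o \right)} C{\left(22 \right)} = \left(1 + \frac{1}{5} \cdot 28\right)^{2} \cdot 2 \cdot 22 \frac{1}{-4 + 22} = \left(1 + \frac{28}{5}\right)^{2} \cdot 2 \cdot 22 \cdot \frac{1}{18} = \left(\frac{33}{5}\right)^{2} \cdot 2 \cdot 22 \cdot \frac{1}{18} = \frac{1089}{25} \cdot \frac{22}{9} = \frac{2662}{25}$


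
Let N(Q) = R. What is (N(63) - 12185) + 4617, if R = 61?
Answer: -7507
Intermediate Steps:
N(Q) = 61
(N(63) - 12185) + 4617 = (61 - 12185) + 4617 = -12124 + 4617 = -7507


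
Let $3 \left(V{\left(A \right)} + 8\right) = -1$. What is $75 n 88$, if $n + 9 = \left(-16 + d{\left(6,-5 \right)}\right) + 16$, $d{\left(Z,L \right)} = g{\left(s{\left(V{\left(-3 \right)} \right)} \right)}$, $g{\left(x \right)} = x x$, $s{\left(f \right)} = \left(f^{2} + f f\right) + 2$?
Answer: $\frac{3535609000}{27} \approx 1.3095 \cdot 10^{8}$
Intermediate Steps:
$V{\left(A \right)} = - \frac{25}{3}$ ($V{\left(A \right)} = -8 + \frac{1}{3} \left(-1\right) = -8 - \frac{1}{3} = - \frac{25}{3}$)
$s{\left(f \right)} = 2 + 2 f^{2}$ ($s{\left(f \right)} = \left(f^{2} + f^{2}\right) + 2 = 2 f^{2} + 2 = 2 + 2 f^{2}$)
$g{\left(x \right)} = x^{2}$
$d{\left(Z,L \right)} = \frac{1607824}{81}$ ($d{\left(Z,L \right)} = \left(2 + 2 \left(- \frac{25}{3}\right)^{2}\right)^{2} = \left(2 + 2 \cdot \frac{625}{9}\right)^{2} = \left(2 + \frac{1250}{9}\right)^{2} = \left(\frac{1268}{9}\right)^{2} = \frac{1607824}{81}$)
$n = \frac{1607095}{81}$ ($n = -9 + \left(\left(-16 + \frac{1607824}{81}\right) + 16\right) = -9 + \left(\frac{1606528}{81} + 16\right) = -9 + \frac{1607824}{81} = \frac{1607095}{81} \approx 19841.0$)
$75 n 88 = 75 \cdot \frac{1607095}{81} \cdot 88 = \frac{40177375}{27} \cdot 88 = \frac{3535609000}{27}$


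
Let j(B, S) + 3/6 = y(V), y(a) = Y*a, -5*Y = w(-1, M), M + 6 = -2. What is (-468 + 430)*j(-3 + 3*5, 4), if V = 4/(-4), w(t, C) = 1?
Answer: 57/5 ≈ 11.400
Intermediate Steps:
M = -8 (M = -6 - 2 = -8)
Y = -⅕ (Y = -⅕*1 = -⅕ ≈ -0.20000)
V = -1 (V = 4*(-¼) = -1)
y(a) = -a/5
j(B, S) = -3/10 (j(B, S) = -½ - ⅕*(-1) = -½ + ⅕ = -3/10)
(-468 + 430)*j(-3 + 3*5, 4) = (-468 + 430)*(-3/10) = -38*(-3/10) = 57/5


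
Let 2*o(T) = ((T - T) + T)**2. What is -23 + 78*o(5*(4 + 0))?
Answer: 15577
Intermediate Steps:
o(T) = T**2/2 (o(T) = ((T - T) + T)**2/2 = (0 + T)**2/2 = T**2/2)
-23 + 78*o(5*(4 + 0)) = -23 + 78*((5*(4 + 0))**2/2) = -23 + 78*((5*4)**2/2) = -23 + 78*((1/2)*20**2) = -23 + 78*((1/2)*400) = -23 + 78*200 = -23 + 15600 = 15577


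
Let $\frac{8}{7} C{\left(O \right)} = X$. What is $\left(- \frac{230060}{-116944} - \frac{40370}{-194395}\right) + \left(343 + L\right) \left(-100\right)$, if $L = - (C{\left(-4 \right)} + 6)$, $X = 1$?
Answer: $- \frac{38203728671801}{1136666444} \approx -33610.0$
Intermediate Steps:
$C{\left(O \right)} = \frac{7}{8}$ ($C{\left(O \right)} = \frac{7}{8} \cdot 1 = \frac{7}{8}$)
$L = - \frac{55}{8}$ ($L = - (\frac{7}{8} + 6) = \left(-1\right) \frac{55}{8} = - \frac{55}{8} \approx -6.875$)
$\left(- \frac{230060}{-116944} - \frac{40370}{-194395}\right) + \left(343 + L\right) \left(-100\right) = \left(- \frac{230060}{-116944} - \frac{40370}{-194395}\right) + \left(343 - \frac{55}{8}\right) \left(-100\right) = \left(\left(-230060\right) \left(- \frac{1}{116944}\right) - - \frac{8074}{38879}\right) + \frac{2689}{8} \left(-100\right) = \left(\frac{57515}{29236} + \frac{8074}{38879}\right) - \frac{67225}{2} = \frac{2472177149}{1136666444} - \frac{67225}{2} = - \frac{38203728671801}{1136666444}$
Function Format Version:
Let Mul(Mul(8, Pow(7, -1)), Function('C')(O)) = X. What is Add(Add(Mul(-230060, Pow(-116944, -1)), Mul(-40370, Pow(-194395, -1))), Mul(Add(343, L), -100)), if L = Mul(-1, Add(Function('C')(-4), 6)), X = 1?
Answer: Rational(-38203728671801, 1136666444) ≈ -33610.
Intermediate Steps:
Function('C')(O) = Rational(7, 8) (Function('C')(O) = Mul(Rational(7, 8), 1) = Rational(7, 8))
L = Rational(-55, 8) (L = Mul(-1, Add(Rational(7, 8), 6)) = Mul(-1, Rational(55, 8)) = Rational(-55, 8) ≈ -6.8750)
Add(Add(Mul(-230060, Pow(-116944, -1)), Mul(-40370, Pow(-194395, -1))), Mul(Add(343, L), -100)) = Add(Add(Mul(-230060, Pow(-116944, -1)), Mul(-40370, Pow(-194395, -1))), Mul(Add(343, Rational(-55, 8)), -100)) = Add(Add(Mul(-230060, Rational(-1, 116944)), Mul(-40370, Rational(-1, 194395))), Mul(Rational(2689, 8), -100)) = Add(Add(Rational(57515, 29236), Rational(8074, 38879)), Rational(-67225, 2)) = Add(Rational(2472177149, 1136666444), Rational(-67225, 2)) = Rational(-38203728671801, 1136666444)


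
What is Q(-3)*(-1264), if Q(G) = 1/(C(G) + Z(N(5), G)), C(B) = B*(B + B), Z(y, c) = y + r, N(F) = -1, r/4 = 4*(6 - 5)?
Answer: -1264/33 ≈ -38.303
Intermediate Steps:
r = 16 (r = 4*(4*(6 - 5)) = 4*(4*1) = 4*4 = 16)
Z(y, c) = 16 + y (Z(y, c) = y + 16 = 16 + y)
C(B) = 2*B**2 (C(B) = B*(2*B) = 2*B**2)
Q(G) = 1/(15 + 2*G**2) (Q(G) = 1/(2*G**2 + (16 - 1)) = 1/(2*G**2 + 15) = 1/(15 + 2*G**2))
Q(-3)*(-1264) = -1264/(15 + 2*(-3)**2) = -1264/(15 + 2*9) = -1264/(15 + 18) = -1264/33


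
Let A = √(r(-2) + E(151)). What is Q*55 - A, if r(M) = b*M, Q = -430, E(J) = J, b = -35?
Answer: -23650 - √221 ≈ -23665.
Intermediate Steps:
r(M) = -35*M
A = √221 (A = √(-35*(-2) + 151) = √(70 + 151) = √221 ≈ 14.866)
Q*55 - A = -430*55 - √221 = -23650 - √221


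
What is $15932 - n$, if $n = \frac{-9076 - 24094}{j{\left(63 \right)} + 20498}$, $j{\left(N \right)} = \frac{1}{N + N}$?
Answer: $\frac{41152536488}{2582749} \approx 15934.0$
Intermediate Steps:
$j{\left(N \right)} = \frac{1}{2 N}$
$n = - \frac{4179420}{2582749}$ ($n = \frac{-9076 - 24094}{\frac{1}{2 \cdot 63} + 20498} = - \frac{33170}{\frac{1}{2} \cdot \frac{1}{63} + 20498} = - \frac{33170}{\frac{1}{126} + 20498} = - \frac{33170}{\frac{2582749}{126}} = \left(-33170\right) \frac{126}{2582749} = - \frac{4179420}{2582749} \approx -1.6182$)
$15932 - n = 15932 - - \frac{4179420}{2582749} = 15932 + \frac{4179420}{2582749} = \frac{41152536488}{2582749}$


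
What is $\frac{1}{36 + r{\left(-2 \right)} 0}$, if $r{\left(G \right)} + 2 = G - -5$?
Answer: $\frac{1}{36} \approx 0.027778$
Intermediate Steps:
$r{\left(G \right)} = 3 + G$ ($r{\left(G \right)} = -2 + \left(G - -5\right) = -2 + \left(G + 5\right) = -2 + \left(5 + G\right) = 3 + G$)
$\frac{1}{36 + r{\left(-2 \right)} 0} = \frac{1}{36 + \left(3 - 2\right) 0} = \frac{1}{36 + 1 \cdot 0} = \frac{1}{36 + 0} = \frac{1}{36}$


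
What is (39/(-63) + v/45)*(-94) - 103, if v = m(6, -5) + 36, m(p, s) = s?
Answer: -34513/315 ≈ -109.57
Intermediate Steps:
v = 31 (v = -5 + 36 = 31)
(39/(-63) + v/45)*(-94) - 103 = (39/(-63) + 31/45)*(-94) - 103 = (39*(-1/63) + 31*(1/45))*(-94) - 103 = (-13/21 + 31/45)*(-94) - 103 = (22/315)*(-94) - 103 = -2068/315 - 103 = -34513/315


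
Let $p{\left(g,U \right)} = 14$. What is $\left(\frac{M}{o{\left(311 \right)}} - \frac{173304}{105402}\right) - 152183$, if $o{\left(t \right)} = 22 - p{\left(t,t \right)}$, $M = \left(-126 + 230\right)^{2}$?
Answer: $- \frac{2649677061}{17567} \approx -1.5083 \cdot 10^{5}$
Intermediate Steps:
$M = 10816$ ($M = 104^{2} = 10816$)
$o{\left(t \right)} = 8$ ($o{\left(t \right)} = 22 - 14 = 8$)
$\left(\frac{M}{o{\left(311 \right)}} - \frac{173304}{105402}\right) - 152183 = \left(\frac{10816}{8} - \frac{173304}{105402}\right) - 152183 = \left(10816 \cdot \frac{1}{8} - \frac{28884}{17567}\right) - 152183 = \left(1352 - \frac{28884}{17567}\right) - 152183 = \frac{23721700}{17567} - 152183 = - \frac{2649677061}{17567}$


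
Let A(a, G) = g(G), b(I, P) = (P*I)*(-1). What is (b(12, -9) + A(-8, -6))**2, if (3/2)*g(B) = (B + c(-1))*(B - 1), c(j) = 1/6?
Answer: 1481089/81 ≈ 18285.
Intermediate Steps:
b(I, P) = -I*P (b(I, P) = (I*P)*(-1) = -I*P)
c(j) = 1/6
g(B) = 2*(-1 + B)*(1/6 + B)/3 (g(B) = 2*((B + 1/6)*(B - 1))/3 = 2*((1/6 + B)*(-1 + B))/3 = 2*((-1 + B)*(1/6 + B))/3 = 2*(-1 + B)*(1/6 + B)/3)
A(a, G) = -1/9 - 5*G/9 + 2*G**2/3
(b(12, -9) + A(-8, -6))**2 = (-1*12*(-9) + (-1/9 - 5/9*(-6) + (2/3)*(-6)**2))**2 = (108 + (-1/9 + 10/3 + (2/3)*36))**2 = (108 + (-1/9 + 10/3 + 24))**2 = (108 + 245/9)**2 = (1217/9)**2 = 1481089/81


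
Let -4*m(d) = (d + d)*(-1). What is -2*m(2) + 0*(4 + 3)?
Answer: -2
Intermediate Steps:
m(d) = d/2 (m(d) = -(d + d)*(-1)/4 = -2*d*(-1)/4 = -(-1)*d/2 = d/2)
-2*m(2) + 0*(4 + 3) = -2 + 0*(4 + 3) = -2*1 + 0*7 = -2 + 0 = -2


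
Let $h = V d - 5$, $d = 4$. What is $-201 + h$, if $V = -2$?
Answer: $-214$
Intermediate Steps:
$h = -13$ ($h = \left(-2\right) 4 - 5 = -8 - 5 = -13$)
$-201 + h = -201 - 13 = -214$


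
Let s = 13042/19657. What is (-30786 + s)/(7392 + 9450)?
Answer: -302573680/165531597 ≈ -1.8279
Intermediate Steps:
s = 13042/19657 (s = 13042*(1/19657) = 13042/19657 ≈ 0.66348)
(-30786 + s)/(7392 + 9450) = (-30786 + 13042/19657)/(7392 + 9450) = -605147360/19657/16842 = -605147360/19657*1/16842 = -302573680/165531597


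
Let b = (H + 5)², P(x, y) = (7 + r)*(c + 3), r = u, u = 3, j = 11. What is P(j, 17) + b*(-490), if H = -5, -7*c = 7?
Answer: 20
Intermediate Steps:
c = -1 (c = -⅐*7 = -1)
r = 3
P(x, y) = 20 (P(x, y) = (7 + 3)*(-1 + 3) = 10*2 = 20)
b = 0 (b = (-5 + 5)² = 0² = 0)
P(j, 17) + b*(-490) = 20 + 0*(-490) = 20 + 0 = 20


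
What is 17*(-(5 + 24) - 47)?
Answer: -1292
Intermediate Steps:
17*(-(5 + 24) - 47) = 17*(-1*29 - 47) = 17*(-29 - 47) = 17*(-76) = -1292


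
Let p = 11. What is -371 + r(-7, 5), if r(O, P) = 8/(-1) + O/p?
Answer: -4176/11 ≈ -379.64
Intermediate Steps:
r(O, P) = -8 + O/11 (r(O, P) = 8/(-1) + O/11 = 8*(-1) + O*(1/11) = -8 + O/11)
-371 + r(-7, 5) = -371 + (-8 + (1/11)*(-7)) = -371 + (-8 - 7/11) = -371 - 95/11 = -4176/11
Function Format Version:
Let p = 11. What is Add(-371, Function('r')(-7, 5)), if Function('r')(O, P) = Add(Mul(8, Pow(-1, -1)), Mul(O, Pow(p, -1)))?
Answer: Rational(-4176, 11) ≈ -379.64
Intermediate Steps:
Function('r')(O, P) = Add(-8, Mul(Rational(1, 11), O)) (Function('r')(O, P) = Add(Mul(8, Pow(-1, -1)), Mul(O, Pow(11, -1))) = Add(Mul(8, -1), Mul(O, Rational(1, 11))) = Add(-8, Mul(Rational(1, 11), O)))
Add(-371, Function('r')(-7, 5)) = Add(-371, Add(-8, Mul(Rational(1, 11), -7))) = Add(-371, Add(-8, Rational(-7, 11))) = Add(-371, Rational(-95, 11)) = Rational(-4176, 11)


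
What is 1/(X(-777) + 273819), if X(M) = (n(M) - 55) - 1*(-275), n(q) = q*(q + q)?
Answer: 1/1481497 ≈ 6.7499e-7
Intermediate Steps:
n(q) = 2*q² (n(q) = q*(2*q) = 2*q²)
X(M) = 220 + 2*M² (X(M) = (2*M² - 55) - 1*(-275) = (-55 + 2*M²) + 275 = 220 + 2*M²)
1/(X(-777) + 273819) = 1/((220 + 2*(-777)²) + 273819) = 1/((220 + 2*603729) + 273819) = 1/((220 + 1207458) + 273819) = 1/(1207678 + 273819) = 1/1481497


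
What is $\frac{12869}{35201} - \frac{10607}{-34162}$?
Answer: $\frac{813007785}{1202536562} \approx 0.67608$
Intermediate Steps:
$\frac{12869}{35201} - \frac{10607}{-34162} = 12869 \cdot \frac{1}{35201} - - \frac{10607}{34162} = \frac{12869}{35201} + \frac{10607}{34162} = \frac{813007785}{1202536562}$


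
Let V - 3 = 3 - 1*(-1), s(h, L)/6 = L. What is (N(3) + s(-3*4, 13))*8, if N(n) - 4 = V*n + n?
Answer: 848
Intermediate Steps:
s(h, L) = 6*L
V = 7 (V = 3 + (3 - 1*(-1)) = 3 + (3 + 1) = 3 + 4 = 7)
N(n) = 4 + 8*n (N(n) = 4 + (7*n + n) = 4 + 8*n)
(N(3) + s(-3*4, 13))*8 = ((4 + 8*3) + 6*13)*8 = ((4 + 24) + 78)*8 = (28 + 78)*8 = 106*8 = 848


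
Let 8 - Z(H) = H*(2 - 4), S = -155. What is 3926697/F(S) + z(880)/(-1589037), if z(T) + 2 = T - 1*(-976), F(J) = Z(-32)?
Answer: -2079888974871/29662024 ≈ -70120.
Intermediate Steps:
Z(H) = 8 + 2*H (Z(H) = 8 - H*(2 - 4) = 8 - H*(-2) = 8 - (-2)*H = 8 + 2*H)
F(J) = -56 (F(J) = 8 + 2*(-32) = 8 - 64 = -56)
z(T) = 974 + T (z(T) = -2 + (T - 1*(-976)) = -2 + (T + 976) = -2 + (976 + T) = 974 + T)
3926697/F(S) + z(880)/(-1589037) = 3926697/(-56) + (974 + 880)/(-1589037) = 3926697*(-1/56) + 1854*(-1/1589037) = -3926697/56 - 618/529679 = -2079888974871/29662024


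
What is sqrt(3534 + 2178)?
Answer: 4*sqrt(357) ≈ 75.578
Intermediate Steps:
sqrt(3534 + 2178) = sqrt(5712) = 4*sqrt(357)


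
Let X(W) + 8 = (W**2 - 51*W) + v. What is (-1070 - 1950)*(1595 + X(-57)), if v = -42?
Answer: -23257020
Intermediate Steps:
X(W) = -50 + W**2 - 51*W (X(W) = -8 + ((W**2 - 51*W) - 42) = -8 + (-42 + W**2 - 51*W) = -50 + W**2 - 51*W)
(-1070 - 1950)*(1595 + X(-57)) = (-1070 - 1950)*(1595 + (-50 + (-57)**2 - 51*(-57))) = -3020*(1595 + (-50 + 3249 + 2907)) = -3020*(1595 + 6106) = -3020*7701 = -23257020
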